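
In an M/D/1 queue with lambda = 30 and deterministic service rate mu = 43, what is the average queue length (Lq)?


M/D/1: Lq = rho^2 / (2*(1-rho)) where rho = 30/43; Lq = 0.81

0.81


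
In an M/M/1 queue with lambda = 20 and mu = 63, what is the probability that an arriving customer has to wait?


P(wait) = rho = lambda/mu = 20/63 = 0.3175

0.3175


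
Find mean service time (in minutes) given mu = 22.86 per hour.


Mean service time = 60/mu = 60/22.86 = 2.62 minutes

2.62 minutes


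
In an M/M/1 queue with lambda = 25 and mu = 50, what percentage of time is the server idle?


Idle fraction = (1 - rho) * 100 = (1 - 25/50) * 100 = 50.0%

50.0%


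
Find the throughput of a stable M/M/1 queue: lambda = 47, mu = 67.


For a stable queue (lambda < mu), throughput = lambda = 47 per hour

47 per hour


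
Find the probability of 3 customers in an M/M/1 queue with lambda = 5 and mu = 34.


rho = 5/34; P(n) = (1-rho)*rho^n = (1-5/34)*(5/34)^3 = 0.0027

0.0027


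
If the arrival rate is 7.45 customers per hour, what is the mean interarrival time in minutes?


Mean interarrival time = 60/lambda = 60/7.45 = 8.05 minutes

8.05 minutes


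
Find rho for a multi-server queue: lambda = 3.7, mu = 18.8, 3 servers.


rho = lambda / (c * mu) = 3.7 / (3 * 18.8) = 0.0656

0.0656


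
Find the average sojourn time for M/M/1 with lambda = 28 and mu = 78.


W = 1/(mu - lambda) = 1/(78 - 28) = 0.02 hours

0.02 hours


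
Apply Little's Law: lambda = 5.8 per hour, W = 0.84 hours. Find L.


L = lambda * W = 5.8 * 0.84 = 4.87

4.87


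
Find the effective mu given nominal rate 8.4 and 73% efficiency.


Effective rate = mu * efficiency = 8.4 * 0.73 = 6.13 per hour

6.13 per hour


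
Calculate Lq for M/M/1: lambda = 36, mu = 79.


rho = 36/79; Lq = rho^2/(1-rho) = 0.38

0.38


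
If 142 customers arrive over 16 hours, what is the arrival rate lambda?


lambda = total arrivals / time = 142 / 16 = 8.88 per hour

8.88 per hour


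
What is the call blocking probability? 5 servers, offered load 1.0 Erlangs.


B(N,A) = (A^N/N!) / sum(A^k/k!, k=0..N) with N=5, A=1.0 = 0.0031

0.0031


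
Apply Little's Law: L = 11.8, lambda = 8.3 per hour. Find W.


W = L / lambda = 11.8 / 8.3 = 1.4217 hours

1.4217 hours


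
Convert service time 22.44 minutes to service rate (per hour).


mu = 60 / avg_service_time = 60 / 22.44 = 2.67 per hour

2.67 per hour


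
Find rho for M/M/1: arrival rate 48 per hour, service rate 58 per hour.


rho = lambda/mu = 48/58 = 0.8276

0.8276


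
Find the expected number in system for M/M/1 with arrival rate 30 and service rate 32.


rho = 30/32; L = rho/(1-rho) = 15.0

15.0


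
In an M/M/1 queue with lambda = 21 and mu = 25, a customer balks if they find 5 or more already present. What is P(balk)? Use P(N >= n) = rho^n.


P(N >= 5) = rho^5 = (21/25)^5 = 0.4182

0.4182


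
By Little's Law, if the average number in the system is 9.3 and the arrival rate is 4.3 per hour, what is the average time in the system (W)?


W = L / lambda = 9.3 / 4.3 = 2.1628 hours

2.1628 hours


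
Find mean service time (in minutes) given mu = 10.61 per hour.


Mean service time = 60/mu = 60/10.61 = 5.66 minutes

5.66 minutes


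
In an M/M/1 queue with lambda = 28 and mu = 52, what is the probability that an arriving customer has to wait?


P(wait) = rho = lambda/mu = 28/52 = 0.5385

0.5385


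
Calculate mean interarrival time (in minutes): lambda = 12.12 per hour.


Mean interarrival time = 60/lambda = 60/12.12 = 4.95 minutes

4.95 minutes


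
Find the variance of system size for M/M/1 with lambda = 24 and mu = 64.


rho = 24/64; Var(N) = rho/(1-rho)^2 = 0.96

0.96


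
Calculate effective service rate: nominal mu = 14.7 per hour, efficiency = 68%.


Effective rate = mu * efficiency = 14.7 * 0.68 = 10.0 per hour

10.0 per hour


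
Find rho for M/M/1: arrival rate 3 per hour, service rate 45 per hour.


rho = lambda/mu = 3/45 = 0.0667

0.0667


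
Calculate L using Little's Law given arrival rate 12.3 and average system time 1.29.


L = lambda * W = 12.3 * 1.29 = 15.87

15.87


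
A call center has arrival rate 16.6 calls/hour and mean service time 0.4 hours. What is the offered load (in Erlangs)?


Offered load a = lambda * E[S] = 16.6 * 0.4 = 6.64 Erlangs

6.64 Erlangs


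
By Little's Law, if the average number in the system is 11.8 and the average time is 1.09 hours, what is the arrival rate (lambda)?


lambda = L / W = 11.8 / 1.09 = 10.83 per hour

10.83 per hour


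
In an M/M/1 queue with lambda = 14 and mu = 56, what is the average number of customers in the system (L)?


rho = 14/56; L = rho/(1-rho) = 0.33

0.33


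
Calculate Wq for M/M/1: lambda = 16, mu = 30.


rho = 16/30; Wq = rho/(mu - lambda) = 0.0381 hours

0.0381 hours


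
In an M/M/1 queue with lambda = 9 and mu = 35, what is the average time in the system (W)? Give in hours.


W = 1/(mu - lambda) = 1/(35 - 9) = 0.0385 hours

0.0385 hours


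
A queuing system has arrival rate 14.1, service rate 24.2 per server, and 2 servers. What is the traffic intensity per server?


rho = lambda / (c * mu) = 14.1 / (2 * 24.2) = 0.2913

0.2913


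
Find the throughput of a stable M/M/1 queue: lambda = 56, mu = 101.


For a stable queue (lambda < mu), throughput = lambda = 56 per hour

56 per hour


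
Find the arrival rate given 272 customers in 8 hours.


lambda = total arrivals / time = 272 / 8 = 34.0 per hour

34.0 per hour


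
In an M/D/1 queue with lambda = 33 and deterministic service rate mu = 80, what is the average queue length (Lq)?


M/D/1: Lq = rho^2 / (2*(1-rho)) where rho = 33/80; Lq = 0.14

0.14


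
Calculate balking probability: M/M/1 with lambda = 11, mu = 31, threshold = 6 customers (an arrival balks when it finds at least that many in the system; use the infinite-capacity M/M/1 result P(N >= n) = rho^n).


P(N >= 6) = rho^6 = (11/31)^6 = 0.002

0.002


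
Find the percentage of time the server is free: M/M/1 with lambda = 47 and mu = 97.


Idle fraction = (1 - rho) * 100 = (1 - 47/97) * 100 = 51.5%

51.5%


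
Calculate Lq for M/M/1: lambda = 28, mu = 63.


rho = 28/63; Lq = rho^2/(1-rho) = 0.36

0.36


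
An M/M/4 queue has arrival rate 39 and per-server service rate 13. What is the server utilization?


rho = lambda/(c*mu) = 39/(4*13) = 0.75

0.75


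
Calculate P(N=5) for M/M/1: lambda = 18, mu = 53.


rho = 18/53; P(n) = (1-rho)*rho^n = (1-18/53)*(18/53)^5 = 0.003

0.003


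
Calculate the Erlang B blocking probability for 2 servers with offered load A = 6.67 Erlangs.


B(N,A) = (A^N/N!) / sum(A^k/k!, k=0..N) with N=2, A=6.67 = 0.7436

0.7436


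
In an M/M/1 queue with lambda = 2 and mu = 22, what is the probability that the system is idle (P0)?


P0 = 1 - rho = 1 - 2/22 = 0.9091

0.9091


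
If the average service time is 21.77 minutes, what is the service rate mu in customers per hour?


mu = 60 / avg_service_time = 60 / 21.77 = 2.76 per hour

2.76 per hour


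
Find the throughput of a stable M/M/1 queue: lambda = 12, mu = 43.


For a stable queue (lambda < mu), throughput = lambda = 12 per hour

12 per hour


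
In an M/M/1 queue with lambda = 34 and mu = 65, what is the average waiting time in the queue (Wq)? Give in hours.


rho = 34/65; Wq = rho/(mu - lambda) = 0.0169 hours

0.0169 hours


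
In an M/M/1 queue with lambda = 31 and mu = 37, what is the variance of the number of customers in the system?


rho = 31/37; Var(N) = rho/(1-rho)^2 = 31.86

31.86


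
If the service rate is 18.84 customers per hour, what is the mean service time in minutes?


Mean service time = 60/mu = 60/18.84 = 3.18 minutes

3.18 minutes


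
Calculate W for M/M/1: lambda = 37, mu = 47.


W = 1/(mu - lambda) = 1/(47 - 37) = 0.1 hours

0.1 hours


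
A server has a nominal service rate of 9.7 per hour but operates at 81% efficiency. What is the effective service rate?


Effective rate = mu * efficiency = 9.7 * 0.81 = 7.86 per hour

7.86 per hour


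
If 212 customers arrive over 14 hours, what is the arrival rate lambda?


lambda = total arrivals / time = 212 / 14 = 15.14 per hour

15.14 per hour


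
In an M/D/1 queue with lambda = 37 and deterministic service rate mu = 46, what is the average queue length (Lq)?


M/D/1: Lq = rho^2 / (2*(1-rho)) where rho = 37/46; Lq = 1.65

1.65


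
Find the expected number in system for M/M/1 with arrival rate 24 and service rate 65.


rho = 24/65; L = rho/(1-rho) = 0.59

0.59


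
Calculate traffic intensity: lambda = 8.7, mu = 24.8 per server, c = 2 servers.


rho = lambda / (c * mu) = 8.7 / (2 * 24.8) = 0.1754

0.1754


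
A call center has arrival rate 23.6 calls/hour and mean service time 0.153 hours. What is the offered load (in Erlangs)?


Offered load a = lambda * E[S] = 23.6 * 0.153 = 3.61 Erlangs

3.61 Erlangs


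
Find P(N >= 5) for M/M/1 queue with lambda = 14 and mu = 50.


P(N >= 5) = rho^5 = (14/50)^5 = 0.0017

0.0017


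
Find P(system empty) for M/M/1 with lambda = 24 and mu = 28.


P0 = 1 - rho = 1 - 24/28 = 0.1429

0.1429


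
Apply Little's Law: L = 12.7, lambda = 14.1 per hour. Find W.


W = L / lambda = 12.7 / 14.1 = 0.9007 hours

0.9007 hours


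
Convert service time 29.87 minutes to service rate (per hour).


mu = 60 / avg_service_time = 60 / 29.87 = 2.01 per hour

2.01 per hour


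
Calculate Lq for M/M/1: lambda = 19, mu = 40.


rho = 19/40; Lq = rho^2/(1-rho) = 0.43

0.43


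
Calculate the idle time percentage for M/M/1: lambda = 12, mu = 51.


Idle fraction = (1 - rho) * 100 = (1 - 12/51) * 100 = 76.5%

76.5%


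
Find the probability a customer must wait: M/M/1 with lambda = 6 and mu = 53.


P(wait) = rho = lambda/mu = 6/53 = 0.1132

0.1132


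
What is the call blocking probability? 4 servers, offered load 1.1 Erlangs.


B(N,A) = (A^N/N!) / sum(A^k/k!, k=0..N) with N=4, A=1.1 = 0.0204

0.0204


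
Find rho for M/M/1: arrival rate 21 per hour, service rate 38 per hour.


rho = lambda/mu = 21/38 = 0.5526

0.5526


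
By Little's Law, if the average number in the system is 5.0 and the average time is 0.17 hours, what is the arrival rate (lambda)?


lambda = L / W = 5.0 / 0.17 = 29.41 per hour

29.41 per hour


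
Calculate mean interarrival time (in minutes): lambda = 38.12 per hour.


Mean interarrival time = 60/lambda = 60/38.12 = 1.57 minutes

1.57 minutes


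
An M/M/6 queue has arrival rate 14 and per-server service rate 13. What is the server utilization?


rho = lambda/(c*mu) = 14/(6*13) = 0.1795

0.1795


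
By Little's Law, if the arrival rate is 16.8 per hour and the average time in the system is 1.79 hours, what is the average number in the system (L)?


L = lambda * W = 16.8 * 1.79 = 30.07

30.07


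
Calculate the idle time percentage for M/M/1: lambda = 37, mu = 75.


Idle fraction = (1 - rho) * 100 = (1 - 37/75) * 100 = 50.7%

50.7%


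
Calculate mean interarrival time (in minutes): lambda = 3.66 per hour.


Mean interarrival time = 60/lambda = 60/3.66 = 16.39 minutes

16.39 minutes


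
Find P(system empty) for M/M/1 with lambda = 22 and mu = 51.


P0 = 1 - rho = 1 - 22/51 = 0.5686

0.5686


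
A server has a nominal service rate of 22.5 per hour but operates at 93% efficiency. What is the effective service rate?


Effective rate = mu * efficiency = 22.5 * 0.93 = 20.93 per hour

20.93 per hour


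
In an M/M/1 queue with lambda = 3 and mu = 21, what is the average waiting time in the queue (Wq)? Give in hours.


rho = 3/21; Wq = rho/(mu - lambda) = 0.0079 hours

0.0079 hours


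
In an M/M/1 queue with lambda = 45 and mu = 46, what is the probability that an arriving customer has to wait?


P(wait) = rho = lambda/mu = 45/46 = 0.9783

0.9783


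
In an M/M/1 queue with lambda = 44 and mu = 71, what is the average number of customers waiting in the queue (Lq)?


rho = 44/71; Lq = rho^2/(1-rho) = 1.01

1.01


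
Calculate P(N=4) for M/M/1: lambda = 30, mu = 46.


rho = 30/46; P(n) = (1-rho)*rho^n = (1-30/46)*(30/46)^4 = 0.0629

0.0629


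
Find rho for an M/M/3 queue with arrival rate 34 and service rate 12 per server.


rho = lambda/(c*mu) = 34/(3*12) = 0.9444

0.9444


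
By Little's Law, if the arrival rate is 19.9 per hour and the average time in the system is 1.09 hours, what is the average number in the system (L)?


L = lambda * W = 19.9 * 1.09 = 21.69

21.69


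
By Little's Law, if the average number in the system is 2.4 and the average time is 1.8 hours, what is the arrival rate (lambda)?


lambda = L / W = 2.4 / 1.8 = 1.33 per hour

1.33 per hour


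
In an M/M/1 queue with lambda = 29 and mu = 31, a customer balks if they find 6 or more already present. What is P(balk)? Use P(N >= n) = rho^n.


P(N >= 6) = rho^6 = (29/31)^6 = 0.6702

0.6702


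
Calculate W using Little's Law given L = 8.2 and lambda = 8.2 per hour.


W = L / lambda = 8.2 / 8.2 = 1.0 hours

1.0 hours


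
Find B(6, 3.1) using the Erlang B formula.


B(N,A) = (A^N/N!) / sum(A^k/k!, k=0..N) with N=6, A=3.1 = 0.0578

0.0578


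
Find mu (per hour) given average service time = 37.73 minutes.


mu = 60 / avg_service_time = 60 / 37.73 = 1.59 per hour

1.59 per hour


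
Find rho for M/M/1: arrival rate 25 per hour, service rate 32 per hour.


rho = lambda/mu = 25/32 = 0.7813

0.7813


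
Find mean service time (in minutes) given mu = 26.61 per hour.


Mean service time = 60/mu = 60/26.61 = 2.25 minutes

2.25 minutes


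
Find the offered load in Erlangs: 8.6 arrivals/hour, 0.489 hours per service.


Offered load a = lambda * E[S] = 8.6 * 0.489 = 4.21 Erlangs

4.21 Erlangs


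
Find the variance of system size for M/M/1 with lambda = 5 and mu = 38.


rho = 5/38; Var(N) = rho/(1-rho)^2 = 0.17

0.17


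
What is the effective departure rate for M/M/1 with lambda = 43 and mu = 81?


For a stable queue (lambda < mu), throughput = lambda = 43 per hour

43 per hour


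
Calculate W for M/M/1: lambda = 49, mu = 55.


W = 1/(mu - lambda) = 1/(55 - 49) = 0.1667 hours

0.1667 hours


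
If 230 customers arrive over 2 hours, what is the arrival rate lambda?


lambda = total arrivals / time = 230 / 2 = 115.0 per hour

115.0 per hour


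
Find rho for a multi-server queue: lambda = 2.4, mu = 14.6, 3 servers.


rho = lambda / (c * mu) = 2.4 / (3 * 14.6) = 0.0548

0.0548


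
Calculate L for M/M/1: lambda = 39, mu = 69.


rho = 39/69; L = rho/(1-rho) = 1.3

1.3


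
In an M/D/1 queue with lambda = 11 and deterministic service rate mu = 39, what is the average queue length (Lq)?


M/D/1: Lq = rho^2 / (2*(1-rho)) where rho = 11/39; Lq = 0.06

0.06


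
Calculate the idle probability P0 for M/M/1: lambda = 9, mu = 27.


P0 = 1 - rho = 1 - 9/27 = 0.6667

0.6667


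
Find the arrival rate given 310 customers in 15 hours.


lambda = total arrivals / time = 310 / 15 = 20.67 per hour

20.67 per hour


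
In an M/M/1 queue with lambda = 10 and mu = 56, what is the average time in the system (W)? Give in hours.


W = 1/(mu - lambda) = 1/(56 - 10) = 0.0217 hours

0.0217 hours


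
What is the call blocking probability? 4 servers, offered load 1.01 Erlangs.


B(N,A) = (A^N/N!) / sum(A^k/k!, k=0..N) with N=4, A=1.01 = 0.0159

0.0159


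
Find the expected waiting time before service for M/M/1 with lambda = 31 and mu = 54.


rho = 31/54; Wq = rho/(mu - lambda) = 0.025 hours

0.025 hours


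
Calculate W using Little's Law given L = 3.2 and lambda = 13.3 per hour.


W = L / lambda = 3.2 / 13.3 = 0.2406 hours

0.2406 hours


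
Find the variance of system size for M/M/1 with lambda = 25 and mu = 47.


rho = 25/47; Var(N) = rho/(1-rho)^2 = 2.43

2.43


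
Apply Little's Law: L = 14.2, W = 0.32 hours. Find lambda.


lambda = L / W = 14.2 / 0.32 = 44.38 per hour

44.38 per hour


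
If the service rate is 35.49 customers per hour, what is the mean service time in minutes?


Mean service time = 60/mu = 60/35.49 = 1.69 minutes

1.69 minutes


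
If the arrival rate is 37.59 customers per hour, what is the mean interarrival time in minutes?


Mean interarrival time = 60/lambda = 60/37.59 = 1.6 minutes

1.6 minutes


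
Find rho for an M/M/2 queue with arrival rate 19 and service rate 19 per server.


rho = lambda/(c*mu) = 19/(2*19) = 0.5

0.5


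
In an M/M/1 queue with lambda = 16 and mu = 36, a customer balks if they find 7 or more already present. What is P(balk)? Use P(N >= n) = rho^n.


P(N >= 7) = rho^7 = (16/36)^7 = 0.0034

0.0034


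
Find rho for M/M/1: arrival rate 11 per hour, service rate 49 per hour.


rho = lambda/mu = 11/49 = 0.2245

0.2245


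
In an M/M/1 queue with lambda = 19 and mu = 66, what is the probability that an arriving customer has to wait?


P(wait) = rho = lambda/mu = 19/66 = 0.2879

0.2879


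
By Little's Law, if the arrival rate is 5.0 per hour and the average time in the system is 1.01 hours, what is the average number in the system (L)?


L = lambda * W = 5.0 * 1.01 = 5.05

5.05


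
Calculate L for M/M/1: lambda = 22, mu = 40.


rho = 22/40; L = rho/(1-rho) = 1.22

1.22


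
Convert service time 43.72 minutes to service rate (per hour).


mu = 60 / avg_service_time = 60 / 43.72 = 1.37 per hour

1.37 per hour


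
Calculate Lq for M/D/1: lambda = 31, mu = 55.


M/D/1: Lq = rho^2 / (2*(1-rho)) where rho = 31/55; Lq = 0.36

0.36


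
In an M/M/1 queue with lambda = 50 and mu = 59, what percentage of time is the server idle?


Idle fraction = (1 - rho) * 100 = (1 - 50/59) * 100 = 15.3%

15.3%


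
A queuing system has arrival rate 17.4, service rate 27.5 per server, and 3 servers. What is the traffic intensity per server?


rho = lambda / (c * mu) = 17.4 / (3 * 27.5) = 0.2109

0.2109


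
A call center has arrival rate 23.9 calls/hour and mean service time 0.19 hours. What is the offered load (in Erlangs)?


Offered load a = lambda * E[S] = 23.9 * 0.19 = 4.54 Erlangs

4.54 Erlangs


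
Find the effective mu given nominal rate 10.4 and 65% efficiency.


Effective rate = mu * efficiency = 10.4 * 0.65 = 6.76 per hour

6.76 per hour


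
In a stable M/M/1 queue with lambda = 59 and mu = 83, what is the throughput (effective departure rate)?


For a stable queue (lambda < mu), throughput = lambda = 59 per hour

59 per hour


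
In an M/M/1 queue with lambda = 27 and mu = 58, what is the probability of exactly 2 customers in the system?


rho = 27/58; P(n) = (1-rho)*rho^n = (1-27/58)*(27/58)^2 = 0.1158

0.1158


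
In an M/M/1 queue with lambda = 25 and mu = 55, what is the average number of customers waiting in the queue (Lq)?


rho = 25/55; Lq = rho^2/(1-rho) = 0.38

0.38


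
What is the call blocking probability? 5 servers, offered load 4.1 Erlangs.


B(N,A) = (A^N/N!) / sum(A^k/k!, k=0..N) with N=5, A=4.1 = 0.208

0.208


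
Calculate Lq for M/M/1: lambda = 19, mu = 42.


rho = 19/42; Lq = rho^2/(1-rho) = 0.37

0.37


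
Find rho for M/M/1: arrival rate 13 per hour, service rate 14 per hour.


rho = lambda/mu = 13/14 = 0.9286

0.9286


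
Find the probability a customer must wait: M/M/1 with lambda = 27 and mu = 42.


P(wait) = rho = lambda/mu = 27/42 = 0.6429

0.6429


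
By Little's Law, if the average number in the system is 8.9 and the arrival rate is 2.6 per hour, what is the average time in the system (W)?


W = L / lambda = 8.9 / 2.6 = 3.4231 hours

3.4231 hours


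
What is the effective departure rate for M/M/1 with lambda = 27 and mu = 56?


For a stable queue (lambda < mu), throughput = lambda = 27 per hour

27 per hour


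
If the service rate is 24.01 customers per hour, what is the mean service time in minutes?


Mean service time = 60/mu = 60/24.01 = 2.5 minutes

2.5 minutes


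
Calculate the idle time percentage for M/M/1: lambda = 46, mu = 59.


Idle fraction = (1 - rho) * 100 = (1 - 46/59) * 100 = 22.0%

22.0%


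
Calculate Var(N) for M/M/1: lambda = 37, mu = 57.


rho = 37/57; Var(N) = rho/(1-rho)^2 = 5.27

5.27


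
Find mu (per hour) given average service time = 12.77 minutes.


mu = 60 / avg_service_time = 60 / 12.77 = 4.7 per hour

4.7 per hour


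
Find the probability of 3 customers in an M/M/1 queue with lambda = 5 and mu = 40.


rho = 5/40; P(n) = (1-rho)*rho^n = (1-5/40)*(5/40)^3 = 0.0017

0.0017


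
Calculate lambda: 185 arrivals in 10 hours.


lambda = total arrivals / time = 185 / 10 = 18.5 per hour

18.5 per hour


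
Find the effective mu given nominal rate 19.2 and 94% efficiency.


Effective rate = mu * efficiency = 19.2 * 0.94 = 18.05 per hour

18.05 per hour


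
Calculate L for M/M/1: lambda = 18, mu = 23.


rho = 18/23; L = rho/(1-rho) = 3.6

3.6


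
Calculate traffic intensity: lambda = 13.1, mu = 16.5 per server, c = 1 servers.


rho = lambda / (c * mu) = 13.1 / (1 * 16.5) = 0.7939

0.7939


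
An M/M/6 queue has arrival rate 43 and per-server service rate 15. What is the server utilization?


rho = lambda/(c*mu) = 43/(6*15) = 0.4778

0.4778


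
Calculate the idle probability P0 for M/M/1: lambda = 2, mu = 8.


P0 = 1 - rho = 1 - 2/8 = 0.75

0.75


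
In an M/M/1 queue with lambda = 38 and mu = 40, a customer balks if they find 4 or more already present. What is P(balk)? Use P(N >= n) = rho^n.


P(N >= 4) = rho^4 = (38/40)^4 = 0.8145

0.8145


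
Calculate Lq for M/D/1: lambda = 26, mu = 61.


M/D/1: Lq = rho^2 / (2*(1-rho)) where rho = 26/61; Lq = 0.16

0.16


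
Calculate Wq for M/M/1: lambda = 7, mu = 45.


rho = 7/45; Wq = rho/(mu - lambda) = 0.0041 hours

0.0041 hours


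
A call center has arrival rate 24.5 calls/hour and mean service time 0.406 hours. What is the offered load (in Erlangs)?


Offered load a = lambda * E[S] = 24.5 * 0.406 = 9.95 Erlangs

9.95 Erlangs


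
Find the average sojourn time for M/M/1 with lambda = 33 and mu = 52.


W = 1/(mu - lambda) = 1/(52 - 33) = 0.0526 hours

0.0526 hours


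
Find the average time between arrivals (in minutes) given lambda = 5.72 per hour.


Mean interarrival time = 60/lambda = 60/5.72 = 10.49 minutes

10.49 minutes


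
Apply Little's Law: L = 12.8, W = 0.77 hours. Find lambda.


lambda = L / W = 12.8 / 0.77 = 16.62 per hour

16.62 per hour


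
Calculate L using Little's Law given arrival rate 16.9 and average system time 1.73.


L = lambda * W = 16.9 * 1.73 = 29.24

29.24


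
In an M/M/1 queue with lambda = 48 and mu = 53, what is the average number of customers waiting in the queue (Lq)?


rho = 48/53; Lq = rho^2/(1-rho) = 8.69

8.69


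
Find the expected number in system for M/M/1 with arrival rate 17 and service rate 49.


rho = 17/49; L = rho/(1-rho) = 0.53

0.53


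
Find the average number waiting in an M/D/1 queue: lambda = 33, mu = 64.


M/D/1: Lq = rho^2 / (2*(1-rho)) where rho = 33/64; Lq = 0.27

0.27


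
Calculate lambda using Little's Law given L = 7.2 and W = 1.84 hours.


lambda = L / W = 7.2 / 1.84 = 3.91 per hour

3.91 per hour


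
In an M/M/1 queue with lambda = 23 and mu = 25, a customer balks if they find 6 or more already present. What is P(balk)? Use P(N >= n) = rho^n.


P(N >= 6) = rho^6 = (23/25)^6 = 0.6064

0.6064


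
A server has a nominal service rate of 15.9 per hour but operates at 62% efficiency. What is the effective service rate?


Effective rate = mu * efficiency = 15.9 * 0.62 = 9.86 per hour

9.86 per hour


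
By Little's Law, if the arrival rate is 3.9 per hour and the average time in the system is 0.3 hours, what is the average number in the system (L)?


L = lambda * W = 3.9 * 0.3 = 1.17

1.17


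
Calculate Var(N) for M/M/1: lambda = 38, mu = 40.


rho = 38/40; Var(N) = rho/(1-rho)^2 = 380.0

380.0


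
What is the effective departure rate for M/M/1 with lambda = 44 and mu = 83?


For a stable queue (lambda < mu), throughput = lambda = 44 per hour

44 per hour


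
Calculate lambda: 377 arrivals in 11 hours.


lambda = total arrivals / time = 377 / 11 = 34.27 per hour

34.27 per hour


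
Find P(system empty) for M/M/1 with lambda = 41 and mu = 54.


P0 = 1 - rho = 1 - 41/54 = 0.2407

0.2407


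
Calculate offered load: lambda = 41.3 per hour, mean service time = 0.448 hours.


Offered load a = lambda * E[S] = 41.3 * 0.448 = 18.5 Erlangs

18.5 Erlangs


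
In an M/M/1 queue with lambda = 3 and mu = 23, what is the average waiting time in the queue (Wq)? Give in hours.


rho = 3/23; Wq = rho/(mu - lambda) = 0.0065 hours

0.0065 hours


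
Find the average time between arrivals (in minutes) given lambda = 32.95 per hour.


Mean interarrival time = 60/lambda = 60/32.95 = 1.82 minutes

1.82 minutes


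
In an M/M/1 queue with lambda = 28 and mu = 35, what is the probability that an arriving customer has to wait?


P(wait) = rho = lambda/mu = 28/35 = 0.8

0.8


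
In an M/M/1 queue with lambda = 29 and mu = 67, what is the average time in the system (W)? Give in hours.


W = 1/(mu - lambda) = 1/(67 - 29) = 0.0263 hours

0.0263 hours


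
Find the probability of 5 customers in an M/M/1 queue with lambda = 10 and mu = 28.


rho = 10/28; P(n) = (1-rho)*rho^n = (1-10/28)*(10/28)^5 = 0.0037

0.0037


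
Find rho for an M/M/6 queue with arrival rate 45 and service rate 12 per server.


rho = lambda/(c*mu) = 45/(6*12) = 0.625

0.625


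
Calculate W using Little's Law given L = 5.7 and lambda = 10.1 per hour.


W = L / lambda = 5.7 / 10.1 = 0.5644 hours

0.5644 hours


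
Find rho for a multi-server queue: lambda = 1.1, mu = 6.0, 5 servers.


rho = lambda / (c * mu) = 1.1 / (5 * 6.0) = 0.0367

0.0367


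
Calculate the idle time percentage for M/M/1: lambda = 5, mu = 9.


Idle fraction = (1 - rho) * 100 = (1 - 5/9) * 100 = 44.4%

44.4%


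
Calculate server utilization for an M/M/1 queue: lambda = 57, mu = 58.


rho = lambda/mu = 57/58 = 0.9828

0.9828


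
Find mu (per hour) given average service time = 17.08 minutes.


mu = 60 / avg_service_time = 60 / 17.08 = 3.51 per hour

3.51 per hour


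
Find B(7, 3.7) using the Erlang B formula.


B(N,A) = (A^N/N!) / sum(A^k/k!, k=0..N) with N=7, A=3.7 = 0.0483

0.0483


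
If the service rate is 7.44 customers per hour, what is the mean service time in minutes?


Mean service time = 60/mu = 60/7.44 = 8.06 minutes

8.06 minutes


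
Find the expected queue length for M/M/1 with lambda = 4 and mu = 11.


rho = 4/11; Lq = rho^2/(1-rho) = 0.21

0.21


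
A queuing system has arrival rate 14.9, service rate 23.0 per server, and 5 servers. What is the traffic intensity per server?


rho = lambda / (c * mu) = 14.9 / (5 * 23.0) = 0.1296

0.1296


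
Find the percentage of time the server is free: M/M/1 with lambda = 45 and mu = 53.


Idle fraction = (1 - rho) * 100 = (1 - 45/53) * 100 = 15.1%

15.1%


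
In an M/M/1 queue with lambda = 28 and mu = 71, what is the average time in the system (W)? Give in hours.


W = 1/(mu - lambda) = 1/(71 - 28) = 0.0233 hours

0.0233 hours


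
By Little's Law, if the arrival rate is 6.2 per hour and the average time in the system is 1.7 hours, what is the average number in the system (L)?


L = lambda * W = 6.2 * 1.7 = 10.54

10.54


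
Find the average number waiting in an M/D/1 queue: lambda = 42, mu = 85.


M/D/1: Lq = rho^2 / (2*(1-rho)) where rho = 42/85; Lq = 0.24

0.24


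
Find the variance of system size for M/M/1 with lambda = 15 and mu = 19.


rho = 15/19; Var(N) = rho/(1-rho)^2 = 17.81

17.81


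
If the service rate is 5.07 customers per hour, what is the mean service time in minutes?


Mean service time = 60/mu = 60/5.07 = 11.83 minutes

11.83 minutes


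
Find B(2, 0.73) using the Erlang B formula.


B(N,A) = (A^N/N!) / sum(A^k/k!, k=0..N) with N=2, A=0.73 = 0.1335

0.1335


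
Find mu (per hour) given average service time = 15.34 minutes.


mu = 60 / avg_service_time = 60 / 15.34 = 3.91 per hour

3.91 per hour


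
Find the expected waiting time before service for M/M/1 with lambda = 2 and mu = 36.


rho = 2/36; Wq = rho/(mu - lambda) = 0.0016 hours

0.0016 hours


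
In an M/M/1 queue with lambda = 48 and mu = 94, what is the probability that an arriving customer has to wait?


P(wait) = rho = lambda/mu = 48/94 = 0.5106

0.5106


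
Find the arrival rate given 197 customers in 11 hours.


lambda = total arrivals / time = 197 / 11 = 17.91 per hour

17.91 per hour


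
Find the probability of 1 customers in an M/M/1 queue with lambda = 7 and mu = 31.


rho = 7/31; P(n) = (1-rho)*rho^n = (1-7/31)*(7/31)^1 = 0.1748

0.1748


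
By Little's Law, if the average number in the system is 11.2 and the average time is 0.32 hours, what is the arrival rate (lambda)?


lambda = L / W = 11.2 / 0.32 = 35.0 per hour

35.0 per hour


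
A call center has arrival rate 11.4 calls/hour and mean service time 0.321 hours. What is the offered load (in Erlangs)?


Offered load a = lambda * E[S] = 11.4 * 0.321 = 3.66 Erlangs

3.66 Erlangs


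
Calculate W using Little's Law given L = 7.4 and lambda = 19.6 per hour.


W = L / lambda = 7.4 / 19.6 = 0.3776 hours

0.3776 hours


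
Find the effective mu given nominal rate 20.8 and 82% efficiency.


Effective rate = mu * efficiency = 20.8 * 0.82 = 17.06 per hour

17.06 per hour


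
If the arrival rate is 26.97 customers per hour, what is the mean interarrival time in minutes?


Mean interarrival time = 60/lambda = 60/26.97 = 2.22 minutes

2.22 minutes


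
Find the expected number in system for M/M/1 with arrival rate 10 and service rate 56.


rho = 10/56; L = rho/(1-rho) = 0.22

0.22


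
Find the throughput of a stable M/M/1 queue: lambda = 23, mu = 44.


For a stable queue (lambda < mu), throughput = lambda = 23 per hour

23 per hour


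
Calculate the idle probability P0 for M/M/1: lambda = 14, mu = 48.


P0 = 1 - rho = 1 - 14/48 = 0.7083

0.7083


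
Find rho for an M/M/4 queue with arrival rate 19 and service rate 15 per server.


rho = lambda/(c*mu) = 19/(4*15) = 0.3167

0.3167


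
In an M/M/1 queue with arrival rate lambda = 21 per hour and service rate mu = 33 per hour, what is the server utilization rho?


rho = lambda/mu = 21/33 = 0.6364

0.6364


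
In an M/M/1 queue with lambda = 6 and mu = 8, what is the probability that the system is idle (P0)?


P0 = 1 - rho = 1 - 6/8 = 0.25

0.25


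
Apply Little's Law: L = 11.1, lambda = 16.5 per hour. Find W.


W = L / lambda = 11.1 / 16.5 = 0.6727 hours

0.6727 hours


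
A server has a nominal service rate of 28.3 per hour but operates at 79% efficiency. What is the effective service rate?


Effective rate = mu * efficiency = 28.3 * 0.79 = 22.36 per hour

22.36 per hour


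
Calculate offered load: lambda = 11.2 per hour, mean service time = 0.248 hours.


Offered load a = lambda * E[S] = 11.2 * 0.248 = 2.78 Erlangs

2.78 Erlangs


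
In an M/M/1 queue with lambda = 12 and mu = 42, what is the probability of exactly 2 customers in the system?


rho = 12/42; P(n) = (1-rho)*rho^n = (1-12/42)*(12/42)^2 = 0.0583

0.0583


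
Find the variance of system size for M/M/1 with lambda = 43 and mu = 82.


rho = 43/82; Var(N) = rho/(1-rho)^2 = 2.32

2.32


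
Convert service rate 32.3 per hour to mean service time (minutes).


Mean service time = 60/mu = 60/32.3 = 1.86 minutes

1.86 minutes


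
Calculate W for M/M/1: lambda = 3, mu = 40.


W = 1/(mu - lambda) = 1/(40 - 3) = 0.027 hours

0.027 hours


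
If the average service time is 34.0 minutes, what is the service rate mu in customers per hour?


mu = 60 / avg_service_time = 60 / 34.0 = 1.76 per hour

1.76 per hour


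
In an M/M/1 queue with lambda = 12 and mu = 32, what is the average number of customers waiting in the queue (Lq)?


rho = 12/32; Lq = rho^2/(1-rho) = 0.23

0.23


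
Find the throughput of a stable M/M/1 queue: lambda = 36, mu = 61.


For a stable queue (lambda < mu), throughput = lambda = 36 per hour

36 per hour


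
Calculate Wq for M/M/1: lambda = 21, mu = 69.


rho = 21/69; Wq = rho/(mu - lambda) = 0.0063 hours

0.0063 hours


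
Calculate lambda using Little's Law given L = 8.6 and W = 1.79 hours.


lambda = L / W = 8.6 / 1.79 = 4.8 per hour

4.8 per hour


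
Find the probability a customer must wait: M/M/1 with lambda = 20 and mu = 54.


P(wait) = rho = lambda/mu = 20/54 = 0.3704

0.3704


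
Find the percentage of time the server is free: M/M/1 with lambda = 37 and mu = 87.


Idle fraction = (1 - rho) * 100 = (1 - 37/87) * 100 = 57.5%

57.5%


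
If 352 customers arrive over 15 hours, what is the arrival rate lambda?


lambda = total arrivals / time = 352 / 15 = 23.47 per hour

23.47 per hour


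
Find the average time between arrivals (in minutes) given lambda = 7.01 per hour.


Mean interarrival time = 60/lambda = 60/7.01 = 8.56 minutes

8.56 minutes


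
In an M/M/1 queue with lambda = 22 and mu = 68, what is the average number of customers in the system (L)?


rho = 22/68; L = rho/(1-rho) = 0.48

0.48


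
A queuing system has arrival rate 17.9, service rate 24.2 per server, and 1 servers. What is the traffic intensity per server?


rho = lambda / (c * mu) = 17.9 / (1 * 24.2) = 0.7397

0.7397


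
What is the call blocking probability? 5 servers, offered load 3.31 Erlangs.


B(N,A) = (A^N/N!) / sum(A^k/k!, k=0..N) with N=5, A=3.31 = 0.1371

0.1371


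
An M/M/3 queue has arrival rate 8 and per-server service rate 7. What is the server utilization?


rho = lambda/(c*mu) = 8/(3*7) = 0.381

0.381


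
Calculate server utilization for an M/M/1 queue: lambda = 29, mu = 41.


rho = lambda/mu = 29/41 = 0.7073

0.7073


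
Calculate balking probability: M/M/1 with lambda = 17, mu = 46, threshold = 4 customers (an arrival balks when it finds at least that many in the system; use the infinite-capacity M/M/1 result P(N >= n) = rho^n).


P(N >= 4) = rho^4 = (17/46)^4 = 0.0187

0.0187


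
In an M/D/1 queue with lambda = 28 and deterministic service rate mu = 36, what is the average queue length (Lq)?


M/D/1: Lq = rho^2 / (2*(1-rho)) where rho = 28/36; Lq = 1.36

1.36


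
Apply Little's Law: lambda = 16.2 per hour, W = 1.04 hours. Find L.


L = lambda * W = 16.2 * 1.04 = 16.85

16.85


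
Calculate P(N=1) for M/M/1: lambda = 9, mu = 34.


rho = 9/34; P(n) = (1-rho)*rho^n = (1-9/34)*(9/34)^1 = 0.1946

0.1946


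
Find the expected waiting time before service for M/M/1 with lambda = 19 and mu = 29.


rho = 19/29; Wq = rho/(mu - lambda) = 0.0655 hours

0.0655 hours


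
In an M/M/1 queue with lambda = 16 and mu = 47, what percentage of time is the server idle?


Idle fraction = (1 - rho) * 100 = (1 - 16/47) * 100 = 66.0%

66.0%


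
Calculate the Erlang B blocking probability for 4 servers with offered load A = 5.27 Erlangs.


B(N,A) = (A^N/N!) / sum(A^k/k!, k=0..N) with N=4, A=5.27 = 0.4191

0.4191


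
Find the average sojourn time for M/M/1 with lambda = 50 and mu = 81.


W = 1/(mu - lambda) = 1/(81 - 50) = 0.0323 hours

0.0323 hours


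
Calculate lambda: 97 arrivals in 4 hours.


lambda = total arrivals / time = 97 / 4 = 24.25 per hour

24.25 per hour


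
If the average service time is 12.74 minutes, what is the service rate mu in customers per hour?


mu = 60 / avg_service_time = 60 / 12.74 = 4.71 per hour

4.71 per hour


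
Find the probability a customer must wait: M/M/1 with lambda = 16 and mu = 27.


P(wait) = rho = lambda/mu = 16/27 = 0.5926

0.5926


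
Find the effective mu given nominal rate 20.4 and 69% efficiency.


Effective rate = mu * efficiency = 20.4 * 0.69 = 14.08 per hour

14.08 per hour


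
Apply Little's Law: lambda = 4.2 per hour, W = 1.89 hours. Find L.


L = lambda * W = 4.2 * 1.89 = 7.94

7.94


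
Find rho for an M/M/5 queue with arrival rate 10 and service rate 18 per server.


rho = lambda/(c*mu) = 10/(5*18) = 0.1111

0.1111


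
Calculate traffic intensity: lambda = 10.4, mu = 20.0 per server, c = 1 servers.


rho = lambda / (c * mu) = 10.4 / (1 * 20.0) = 0.52

0.52


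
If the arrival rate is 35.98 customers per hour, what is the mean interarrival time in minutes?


Mean interarrival time = 60/lambda = 60/35.98 = 1.67 minutes

1.67 minutes


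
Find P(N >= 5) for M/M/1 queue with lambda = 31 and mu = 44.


P(N >= 5) = rho^5 = (31/44)^5 = 0.1736

0.1736


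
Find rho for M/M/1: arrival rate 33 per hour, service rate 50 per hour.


rho = lambda/mu = 33/50 = 0.66

0.66


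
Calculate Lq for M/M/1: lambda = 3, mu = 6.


rho = 3/6; Lq = rho^2/(1-rho) = 0.5

0.5


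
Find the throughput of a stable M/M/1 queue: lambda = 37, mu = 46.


For a stable queue (lambda < mu), throughput = lambda = 37 per hour

37 per hour


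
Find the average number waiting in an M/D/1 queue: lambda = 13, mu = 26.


M/D/1: Lq = rho^2 / (2*(1-rho)) where rho = 13/26; Lq = 0.25

0.25


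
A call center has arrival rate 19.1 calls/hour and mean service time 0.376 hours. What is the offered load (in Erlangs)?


Offered load a = lambda * E[S] = 19.1 * 0.376 = 7.18 Erlangs

7.18 Erlangs


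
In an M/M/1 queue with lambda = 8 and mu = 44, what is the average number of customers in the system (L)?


rho = 8/44; L = rho/(1-rho) = 0.22

0.22


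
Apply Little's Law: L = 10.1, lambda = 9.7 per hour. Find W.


W = L / lambda = 10.1 / 9.7 = 1.0412 hours

1.0412 hours


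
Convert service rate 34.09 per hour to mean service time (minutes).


Mean service time = 60/mu = 60/34.09 = 1.76 minutes

1.76 minutes


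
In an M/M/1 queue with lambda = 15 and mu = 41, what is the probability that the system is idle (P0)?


P0 = 1 - rho = 1 - 15/41 = 0.6341

0.6341


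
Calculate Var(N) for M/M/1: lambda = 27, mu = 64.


rho = 27/64; Var(N) = rho/(1-rho)^2 = 1.26

1.26


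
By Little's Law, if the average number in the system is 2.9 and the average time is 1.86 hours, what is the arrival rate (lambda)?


lambda = L / W = 2.9 / 1.86 = 1.56 per hour

1.56 per hour


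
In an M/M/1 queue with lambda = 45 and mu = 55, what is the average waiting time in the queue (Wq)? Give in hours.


rho = 45/55; Wq = rho/(mu - lambda) = 0.0818 hours

0.0818 hours


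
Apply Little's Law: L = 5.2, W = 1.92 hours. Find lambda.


lambda = L / W = 5.2 / 1.92 = 2.71 per hour

2.71 per hour


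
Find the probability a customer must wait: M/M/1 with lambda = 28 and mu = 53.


P(wait) = rho = lambda/mu = 28/53 = 0.5283

0.5283


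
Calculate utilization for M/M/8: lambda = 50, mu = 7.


rho = lambda/(c*mu) = 50/(8*7) = 0.8929

0.8929


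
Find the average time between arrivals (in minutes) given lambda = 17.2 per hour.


Mean interarrival time = 60/lambda = 60/17.2 = 3.49 minutes

3.49 minutes


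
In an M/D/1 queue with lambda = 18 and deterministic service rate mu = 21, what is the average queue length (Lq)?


M/D/1: Lq = rho^2 / (2*(1-rho)) where rho = 18/21; Lq = 2.57

2.57
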